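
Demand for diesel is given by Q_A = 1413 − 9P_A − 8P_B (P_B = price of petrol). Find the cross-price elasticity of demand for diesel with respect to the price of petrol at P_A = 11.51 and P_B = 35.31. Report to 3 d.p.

At P_A = 11.51 and P_B = 35.31: Q_A = 1026.93.
∂Q_A/∂P_B = -8.
ε = (∂Q_A/∂P_B)(P_B/Q_A) = -8 × (35.31/1026.93) ≈ -0.275.

-0.275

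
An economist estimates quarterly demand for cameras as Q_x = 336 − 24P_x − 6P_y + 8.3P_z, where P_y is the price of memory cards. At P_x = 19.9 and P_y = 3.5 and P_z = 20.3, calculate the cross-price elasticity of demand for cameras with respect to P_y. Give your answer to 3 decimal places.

-3.565

At P_x = 19.9 and P_y = 3.5 and P_z = 20.3: Q_x = 5.89.
∂Q_x/∂P_y = -6.
ε = (∂Q_x/∂P_y)(P_y/Q_x) = -6 × (3.5/5.89) ≈ -3.565.
Since ε < 0, cameras and memory cards are complements.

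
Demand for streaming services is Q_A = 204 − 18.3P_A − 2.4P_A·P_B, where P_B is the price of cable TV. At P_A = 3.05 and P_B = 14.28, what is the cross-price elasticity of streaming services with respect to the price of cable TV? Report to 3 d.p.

At P_A = 3.05 and P_B = 14.28: Q_A = 43.655.
∂Q_A/∂P_B = -2.4P_A = -2.4(3.05) = -7.3200.
ε = (∂Q_A/∂P_B)(P_B/Q_A) = -7.3200 × (14.28/43.655) ≈ -2.394.

-2.394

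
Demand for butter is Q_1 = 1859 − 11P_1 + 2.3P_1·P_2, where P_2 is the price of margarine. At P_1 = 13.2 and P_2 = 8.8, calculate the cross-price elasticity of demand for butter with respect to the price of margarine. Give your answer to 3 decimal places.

0.135

At P_1 = 13.2 and P_2 = 8.8: Q_1 = 1980.968.
∂Q_1/∂P_2 = 2.3P_1 = 2.3(13.2) = 30.3600.
ε = (∂Q_1/∂P_2)(P_2/Q_1) = 30.3600 × (8.8/1980.968) ≈ 0.135.
ε > 0: substitutes.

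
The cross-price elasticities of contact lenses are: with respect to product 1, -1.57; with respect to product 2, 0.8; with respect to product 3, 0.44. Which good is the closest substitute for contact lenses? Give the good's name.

product 2

Substitutes have ε > 0. Among the positive values, 0.8 (product 2) is largest.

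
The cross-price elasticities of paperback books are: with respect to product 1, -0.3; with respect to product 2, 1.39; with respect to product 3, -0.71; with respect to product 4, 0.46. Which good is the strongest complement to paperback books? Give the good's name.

Complements have ε < 0. The most negative value is -0.71 (product 3).

product 3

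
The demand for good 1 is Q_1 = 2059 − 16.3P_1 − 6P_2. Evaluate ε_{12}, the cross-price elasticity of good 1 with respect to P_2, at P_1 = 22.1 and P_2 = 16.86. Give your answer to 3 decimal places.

-0.063

At P_1 = 22.1 and P_2 = 16.86: Q_1 = 1597.61.
∂Q_1/∂P_2 = -6.
ε = (∂Q_1/∂P_2)(P_2/Q_1) = -6 × (16.86/1597.61) ≈ -0.063.
Since ε < 0, good 1 and good 2 are complements.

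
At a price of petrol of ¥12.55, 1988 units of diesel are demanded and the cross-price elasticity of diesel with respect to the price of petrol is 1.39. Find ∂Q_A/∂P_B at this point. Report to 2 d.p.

220.18

ε = (∂Q_A/∂P_B)·(P_B/Q_A) ⇒ ∂Q_A/∂P_B = ε·Q_A/P_B = 1.39 × 1988/12.55 ≈ 220.18.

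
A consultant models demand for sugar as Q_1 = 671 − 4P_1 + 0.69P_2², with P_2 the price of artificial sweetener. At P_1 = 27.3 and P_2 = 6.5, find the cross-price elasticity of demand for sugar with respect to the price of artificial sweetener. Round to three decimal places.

At P_1 = 27.3 and P_2 = 6.5: Q_1 = 590.952.
∂Q_1/∂P_2 = 1.38P_2 = 1.38(6.5) = 8.9700.
ε = (∂Q_1/∂P_2)(P_2/Q_1) = 8.9700 × (6.5/590.952) ≈ 0.099.

0.099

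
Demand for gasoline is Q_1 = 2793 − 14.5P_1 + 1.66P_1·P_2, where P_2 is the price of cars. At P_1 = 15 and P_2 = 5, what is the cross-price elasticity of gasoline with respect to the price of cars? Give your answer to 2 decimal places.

At P_1 = 15 and P_2 = 5: Q_1 = 2700.
∂Q_1/∂P_2 = 1.66P_1 = 1.66(15) = 24.9000.
ε = (∂Q_1/∂P_2)(P_2/Q_1) = 24.9000 × (5/2700) ≈ 0.05.
ε > 0: substitutes.

0.05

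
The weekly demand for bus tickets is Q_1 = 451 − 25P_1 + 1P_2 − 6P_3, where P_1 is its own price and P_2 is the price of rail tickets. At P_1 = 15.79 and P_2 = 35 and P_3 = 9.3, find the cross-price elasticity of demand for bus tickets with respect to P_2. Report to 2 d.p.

At P_1 = 15.79 and P_2 = 35 and P_3 = 9.3: Q_1 = 35.45.
∂Q_1/∂P_2 = 1.
ε = (∂Q_1/∂P_2)(P_2/Q_1) = 1 × (35/35.45) ≈ 0.99.
Since ε > 0, bus tickets and rail tickets are substitutes.

0.99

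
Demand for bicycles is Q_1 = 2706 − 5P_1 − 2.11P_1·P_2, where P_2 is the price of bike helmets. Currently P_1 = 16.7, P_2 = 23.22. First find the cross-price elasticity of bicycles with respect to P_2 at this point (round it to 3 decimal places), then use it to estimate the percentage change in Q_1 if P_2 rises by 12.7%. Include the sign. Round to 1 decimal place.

-5.8%

At P_1 = 16.7, P_2 = 23.22: Q_1 = 1804.297.
∂Q_1/∂P_2 = -2.11P_1 = -35.2370.
ε = (∂Q_1/∂P_2)(P_2/Q_1) = -35.2370 × 23.22/1804.297 ≈ -0.453.
%ΔQ_1 ≈ ε × %ΔP_2 = -0.453 × (12.7%) = -5.8%.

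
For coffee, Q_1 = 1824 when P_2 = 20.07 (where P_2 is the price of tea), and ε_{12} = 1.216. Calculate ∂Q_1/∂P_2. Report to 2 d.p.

110.51

ε = (∂Q_1/∂P_2)·(P_2/Q_1) ⇒ ∂Q_1/∂P_2 = ε·Q_1/P_2 = 1.216 × 1824/20.07 ≈ 110.51.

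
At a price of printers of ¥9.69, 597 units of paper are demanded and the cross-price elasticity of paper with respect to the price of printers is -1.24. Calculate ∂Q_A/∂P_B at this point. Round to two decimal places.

-76.40

ε = (∂Q_A/∂P_B)·(P_B/Q_A) ⇒ ∂Q_A/∂P_B = ε·Q_A/P_B = -1.24 × 597/9.69 ≈ -76.40.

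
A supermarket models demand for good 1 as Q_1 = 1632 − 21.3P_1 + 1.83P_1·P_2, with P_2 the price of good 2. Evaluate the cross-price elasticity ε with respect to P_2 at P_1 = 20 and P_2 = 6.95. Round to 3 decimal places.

0.174

At P_1 = 20 and P_2 = 6.95: Q_1 = 1460.37.
∂Q_1/∂P_2 = 1.83P_1 = 1.83(20) = 36.6000.
ε = (∂Q_1/∂P_2)(P_2/Q_1) = 36.6000 × (6.95/1460.37) ≈ 0.174.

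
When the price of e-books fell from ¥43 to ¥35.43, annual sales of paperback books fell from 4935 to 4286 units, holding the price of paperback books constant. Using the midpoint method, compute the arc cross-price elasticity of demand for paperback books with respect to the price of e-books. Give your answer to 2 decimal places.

ΔQ_A = 4286 − 4935 = -649; ΔP_B = 35.43 − 43 = -7.57.
Midpoints: Q̄_A = 4610.5, P̄_B = 39.22.
ε = (ΔQ_A/Q̄_A)/(ΔP_B/P̄_B) = (-649/4610.5)/(-7.57/39.22) ≈ 0.73.
ε > 0: paperback books and e-books are substitutes.

0.73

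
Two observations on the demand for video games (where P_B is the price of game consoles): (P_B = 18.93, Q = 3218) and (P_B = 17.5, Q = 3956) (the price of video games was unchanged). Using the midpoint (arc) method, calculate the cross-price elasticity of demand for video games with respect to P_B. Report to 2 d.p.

-2.62

ΔQ_A = 3956 − 3218 = 738; ΔP_B = 17.5 − 18.93 = -1.43.
Midpoints: Q̄_A = 3587.0, P̄_B = 18.21.
ε = (ΔQ_A/Q̄_A)/(ΔP_B/P̄_B) = (738/3587.0)/(-1.43/18.21) ≈ -2.62.
ε < 0: video games and game consoles are complements.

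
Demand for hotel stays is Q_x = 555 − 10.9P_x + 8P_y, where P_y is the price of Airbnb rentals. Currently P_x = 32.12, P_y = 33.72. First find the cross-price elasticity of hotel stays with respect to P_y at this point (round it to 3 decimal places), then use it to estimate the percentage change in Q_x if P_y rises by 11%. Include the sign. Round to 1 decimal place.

At P_x = 32.12, P_y = 33.72: Q_x = 474.652.
∂Q_x/∂P_y = 8.
ε = (∂Q_x/∂P_y)(P_y/Q_x) = 8.0000 × 33.72/474.652 ≈ 0.568.
%ΔQ_x ≈ ε × %ΔP_y = 0.568 × (11%) = 6.2%.

6.2%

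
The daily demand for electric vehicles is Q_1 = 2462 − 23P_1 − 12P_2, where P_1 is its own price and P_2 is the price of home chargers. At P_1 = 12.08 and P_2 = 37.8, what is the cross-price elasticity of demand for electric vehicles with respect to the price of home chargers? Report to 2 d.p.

-0.26

At P_1 = 12.08 and P_2 = 37.8: Q_1 = 1730.56.
∂Q_1/∂P_2 = -12.
ε = (∂Q_1/∂P_2)(P_2/Q_1) = -12 × (37.8/1730.56) ≈ -0.26.
Since ε < 0, electric vehicles and home chargers are complements.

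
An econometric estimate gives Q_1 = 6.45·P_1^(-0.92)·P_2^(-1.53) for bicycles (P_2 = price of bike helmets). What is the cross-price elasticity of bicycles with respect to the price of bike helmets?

In a log-linear (constant-elasticity) demand function, the coefficient on the exponent of P_2 is the cross-price elasticity.
ε = -1.53. Negative, so bicycles and bike helmets are complements.

-1.53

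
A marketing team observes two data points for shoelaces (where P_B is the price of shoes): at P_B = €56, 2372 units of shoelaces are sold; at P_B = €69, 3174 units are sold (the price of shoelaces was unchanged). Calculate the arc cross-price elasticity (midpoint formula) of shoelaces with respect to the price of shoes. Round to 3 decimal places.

ΔQ_A = 3174 − 2372 = 802; ΔP_B = 69 − 56 = 13.
Midpoints: Q̄_A = 2773.0, P̄_B = 62.50.
ε = (ΔQ_A/Q̄_A)/(ΔP_B/P̄_B) = (802/2773.0)/(13/62.50) ≈ 1.390.

1.390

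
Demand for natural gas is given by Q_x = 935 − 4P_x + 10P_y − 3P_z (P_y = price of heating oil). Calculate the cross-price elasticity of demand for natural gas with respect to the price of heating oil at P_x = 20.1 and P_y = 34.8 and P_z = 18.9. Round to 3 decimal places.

0.304

At P_x = 20.1 and P_y = 34.8 and P_z = 18.9: Q_x = 1145.9.
∂Q_x/∂P_y = 10.
ε = (∂Q_x/∂P_y)(P_y/Q_x) = 10 × (34.8/1145.9) ≈ 0.304.
Since ε > 0, natural gas and heating oil are substitutes.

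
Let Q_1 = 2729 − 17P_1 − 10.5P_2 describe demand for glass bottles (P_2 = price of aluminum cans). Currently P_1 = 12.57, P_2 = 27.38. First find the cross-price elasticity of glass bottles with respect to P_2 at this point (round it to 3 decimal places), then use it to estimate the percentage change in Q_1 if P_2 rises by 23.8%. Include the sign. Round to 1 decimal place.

-3.1%

At P_1 = 12.57, P_2 = 27.38: Q_1 = 2227.82.
∂Q_1/∂P_2 = -10.5.
ε = (∂Q_1/∂P_2)(P_2/Q_1) = -10.5000 × 27.38/2227.82 ≈ -0.129.
%ΔQ_1 ≈ ε × %ΔP_2 = -0.129 × (23.8%) = -3.1%.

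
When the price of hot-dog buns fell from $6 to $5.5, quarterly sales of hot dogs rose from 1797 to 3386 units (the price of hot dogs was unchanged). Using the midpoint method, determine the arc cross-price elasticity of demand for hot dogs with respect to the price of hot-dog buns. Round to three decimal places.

-7.051

ΔQ_A = 3386 − 1797 = 1589; ΔP_B = 5.5 − 6 = -0.5.
Midpoints: Q̄_A = 2591.5, P̄_B = 5.75.
ε = (ΔQ_A/Q̄_A)/(ΔP_B/P̄_B) = (1589/2591.5)/(-0.5/5.75) ≈ -7.051.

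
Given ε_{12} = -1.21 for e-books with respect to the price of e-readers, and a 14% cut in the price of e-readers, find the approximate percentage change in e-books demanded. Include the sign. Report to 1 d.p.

%ΔQ ≈ ε × %ΔP of e-readers = -1.21 × (-14%) = 16.9%.

16.9%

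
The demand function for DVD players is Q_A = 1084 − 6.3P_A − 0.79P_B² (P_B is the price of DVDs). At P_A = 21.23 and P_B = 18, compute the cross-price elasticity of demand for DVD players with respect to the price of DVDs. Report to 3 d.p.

At P_A = 21.23 and P_B = 18: Q_A = 694.291.
∂Q_A/∂P_B = -1.58P_B = -1.58(18) = -28.4400.
ε = (∂Q_A/∂P_B)(P_B/Q_A) = -28.4400 × (18/694.291) ≈ -0.737.
ε < 0: complements.

-0.737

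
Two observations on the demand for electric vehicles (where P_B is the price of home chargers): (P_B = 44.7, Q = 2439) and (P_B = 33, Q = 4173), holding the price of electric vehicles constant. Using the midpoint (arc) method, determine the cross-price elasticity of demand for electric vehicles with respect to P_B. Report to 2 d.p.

-1.74

ΔQ_A = 4173 − 2439 = 1734; ΔP_B = 33 − 44.7 = -11.7.
Midpoints: Q̄_A = 3306.0, P̄_B = 38.85.
ε = (ΔQ_A/Q̄_A)/(ΔP_B/P̄_B) = (1734/3306.0)/(-11.7/38.85) ≈ -1.74.
ε < 0: electric vehicles and home chargers are complements.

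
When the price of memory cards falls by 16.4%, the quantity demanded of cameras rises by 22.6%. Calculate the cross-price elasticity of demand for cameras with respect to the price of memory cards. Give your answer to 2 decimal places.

ε = (%ΔQ of cameras) / (%ΔP of memory cards) = (22.6%) / (-16.4%) ≈ -1.38.

-1.38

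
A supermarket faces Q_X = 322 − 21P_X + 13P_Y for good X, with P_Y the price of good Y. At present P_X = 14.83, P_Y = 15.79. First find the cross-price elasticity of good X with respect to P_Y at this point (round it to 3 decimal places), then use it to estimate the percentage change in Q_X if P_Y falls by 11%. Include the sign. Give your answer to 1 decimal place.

-10.5%

At P_X = 14.83, P_Y = 15.79: Q_X = 215.84.
∂Q_X/∂P_Y = 13.
ε = (∂Q_X/∂P_Y)(P_Y/Q_X) = 13.0000 × 15.79/215.84 ≈ 0.951.
%ΔQ_X ≈ ε × %ΔP_Y = 0.951 × (-11%) = -10.5%.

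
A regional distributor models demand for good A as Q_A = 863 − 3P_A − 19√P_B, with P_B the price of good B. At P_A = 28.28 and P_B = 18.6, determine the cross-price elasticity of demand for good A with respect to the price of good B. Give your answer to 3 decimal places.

At P_A = 28.28 and P_B = 18.6: Q_A = 696.217.
∂Q_A/∂P_B = -19/(2√P_B) = -19/(2√18.6) = -2.2028.
ε = (∂Q_A/∂P_B)(P_B/Q_A) = -2.2028 × (18.6/696.217) ≈ -0.059.

-0.059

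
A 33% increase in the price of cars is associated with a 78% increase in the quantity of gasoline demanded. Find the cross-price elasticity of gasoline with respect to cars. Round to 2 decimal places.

ε = (%ΔQ of gasoline) / (%ΔP of cars) = (78%) / (33%) ≈ 2.36.
Positive cross-price elasticity: substitutes.

2.36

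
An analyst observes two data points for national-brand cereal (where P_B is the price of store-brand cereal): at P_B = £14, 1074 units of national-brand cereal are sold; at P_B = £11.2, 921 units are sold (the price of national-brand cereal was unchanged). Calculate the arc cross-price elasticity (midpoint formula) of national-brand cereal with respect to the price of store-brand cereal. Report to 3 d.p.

0.690

ΔQ_A = 921 − 1074 = -153; ΔP_B = 11.2 − 14 = -2.8.
Midpoints: Q̄_A = 997.5, P̄_B = 12.60.
ε = (ΔQ_A/Q̄_A)/(ΔP_B/P̄_B) = (-153/997.5)/(-2.8/12.60) ≈ 0.690.
ε > 0: national-brand cereal and store-brand cereal are substitutes.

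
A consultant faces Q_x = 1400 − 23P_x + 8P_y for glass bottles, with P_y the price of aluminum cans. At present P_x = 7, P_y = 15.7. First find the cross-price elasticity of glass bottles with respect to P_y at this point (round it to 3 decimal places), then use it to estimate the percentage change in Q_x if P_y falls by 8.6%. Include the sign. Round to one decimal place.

At P_x = 7, P_y = 15.7: Q_x = 1364.6.
∂Q_x/∂P_y = 8.
ε = (∂Q_x/∂P_y)(P_y/Q_x) = 8.0000 × 15.7/1364.6 ≈ 0.092.
%ΔQ_x ≈ ε × %ΔP_y = 0.092 × (-8.6%) = -0.8%.

-0.8%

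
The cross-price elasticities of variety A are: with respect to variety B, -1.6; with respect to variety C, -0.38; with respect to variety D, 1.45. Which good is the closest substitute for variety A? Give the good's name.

variety D

Substitutes have ε > 0. Among the positive values, 1.45 (variety D) is largest.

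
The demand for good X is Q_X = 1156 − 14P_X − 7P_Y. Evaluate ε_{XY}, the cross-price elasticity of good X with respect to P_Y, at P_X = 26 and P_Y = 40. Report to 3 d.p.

At P_X = 26 and P_Y = 40: Q_X = 512.
∂Q_X/∂P_Y = -7.
ε = (∂Q_X/∂P_Y)(P_Y/Q_X) = -7 × (40/512) ≈ -0.547.
Since ε < 0, good X and good Y are complements.

-0.547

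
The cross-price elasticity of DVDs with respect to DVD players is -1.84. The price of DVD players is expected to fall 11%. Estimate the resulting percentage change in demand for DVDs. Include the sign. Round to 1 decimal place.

20.2%

%ΔQ ≈ ε × %ΔP of DVD players = -1.84 × (-11%) = 20.2%.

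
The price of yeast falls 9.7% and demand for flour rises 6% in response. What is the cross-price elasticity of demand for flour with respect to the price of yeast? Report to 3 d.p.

ε = (%ΔQ of flour) / (%ΔP of yeast) = (6%) / (-9.7%) ≈ -0.619.

-0.619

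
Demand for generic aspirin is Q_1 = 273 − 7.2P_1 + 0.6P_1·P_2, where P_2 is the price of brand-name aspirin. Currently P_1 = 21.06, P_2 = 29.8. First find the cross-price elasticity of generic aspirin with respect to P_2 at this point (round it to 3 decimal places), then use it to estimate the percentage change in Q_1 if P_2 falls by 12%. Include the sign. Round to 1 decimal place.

-9.1%

At P_1 = 21.06, P_2 = 29.8: Q_1 = 497.921.
∂Q_1/∂P_2 = 0.6P_1 = 12.6360.
ε = (∂Q_1/∂P_2)(P_2/Q_1) = 12.6360 × 29.8/497.921 ≈ 0.756.
%ΔQ_1 ≈ ε × %ΔP_2 = 0.756 × (-12%) = -9.1%.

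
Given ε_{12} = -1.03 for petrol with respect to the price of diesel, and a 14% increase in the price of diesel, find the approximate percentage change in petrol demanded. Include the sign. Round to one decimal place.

-14.4%

%ΔQ ≈ ε × %ΔP of diesel = -1.03 × (14%) = -14.4%.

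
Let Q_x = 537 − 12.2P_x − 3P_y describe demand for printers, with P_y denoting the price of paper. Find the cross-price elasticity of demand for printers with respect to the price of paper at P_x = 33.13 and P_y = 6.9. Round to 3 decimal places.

-0.185

At P_x = 33.13 and P_y = 6.9: Q_x = 112.114.
∂Q_x/∂P_y = -3.
ε = (∂Q_x/∂P_y)(P_y/Q_x) = -3 × (6.9/112.114) ≈ -0.185.
Since ε < 0, printers and paper are complements.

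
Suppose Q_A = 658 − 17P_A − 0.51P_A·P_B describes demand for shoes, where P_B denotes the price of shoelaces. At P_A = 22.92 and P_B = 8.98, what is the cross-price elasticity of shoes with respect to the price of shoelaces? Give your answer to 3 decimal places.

-0.642

At P_A = 22.92 and P_B = 8.98: Q_A = 163.391.
∂Q_A/∂P_B = -0.51P_A = -0.51(22.92) = -11.6892.
ε = (∂Q_A/∂P_B)(P_B/Q_A) = -11.6892 × (8.98/163.391) ≈ -0.642.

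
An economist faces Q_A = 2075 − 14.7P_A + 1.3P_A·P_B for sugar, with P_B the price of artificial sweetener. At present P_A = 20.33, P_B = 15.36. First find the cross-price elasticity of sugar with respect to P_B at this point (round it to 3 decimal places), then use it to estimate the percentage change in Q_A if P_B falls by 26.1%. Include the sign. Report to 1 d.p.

At P_A = 20.33, P_B = 15.36: Q_A = 2182.098.
∂Q_A/∂P_B = 1.3P_A = 26.4290.
ε = (∂Q_A/∂P_B)(P_B/Q_A) = 26.4290 × 15.36/2182.098 ≈ 0.186.
%ΔQ_A ≈ ε × %ΔP_B = 0.186 × (-26.1%) = -4.9%.

-4.9%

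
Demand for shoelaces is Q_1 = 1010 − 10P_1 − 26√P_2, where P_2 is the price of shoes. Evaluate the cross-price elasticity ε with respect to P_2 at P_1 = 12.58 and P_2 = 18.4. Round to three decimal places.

-0.072

At P_1 = 12.58 and P_2 = 18.4: Q_1 = 772.672.
∂Q_1/∂P_2 = -26/(2√P_2) = -26/(2√18.4) = -3.0306.
ε = (∂Q_1/∂P_2)(P_2/Q_1) = -3.0306 × (18.4/772.672) ≈ -0.072.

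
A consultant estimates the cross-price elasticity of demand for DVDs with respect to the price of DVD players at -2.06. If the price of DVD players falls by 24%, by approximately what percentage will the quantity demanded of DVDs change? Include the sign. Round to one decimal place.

49.4%

%ΔQ ≈ ε × %ΔP of DVD players = -2.06 × (-24%) = 49.4%.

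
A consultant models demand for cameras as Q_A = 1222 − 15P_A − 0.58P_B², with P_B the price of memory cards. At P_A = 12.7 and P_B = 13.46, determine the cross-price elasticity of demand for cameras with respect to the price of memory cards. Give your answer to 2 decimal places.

At P_A = 12.7 and P_B = 13.46: Q_A = 926.420.
∂Q_A/∂P_B = -1.16P_B = -1.16(13.46) = -15.6136.
ε = (∂Q_A/∂P_B)(P_B/Q_A) = -15.6136 × (13.46/926.420) ≈ -0.23.

-0.23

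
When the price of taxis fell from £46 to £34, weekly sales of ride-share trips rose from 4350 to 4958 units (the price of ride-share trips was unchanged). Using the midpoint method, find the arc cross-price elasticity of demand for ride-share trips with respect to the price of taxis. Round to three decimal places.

ΔQ_A = 4958 − 4350 = 608; ΔP_B = 34 − 46 = -12.
Midpoints: Q̄_A = 4654.0, P̄_B = 40.00.
ε = (ΔQ_A/Q̄_A)/(ΔP_B/P̄_B) = (608/4654.0)/(-12/40.00) ≈ -0.435.

-0.435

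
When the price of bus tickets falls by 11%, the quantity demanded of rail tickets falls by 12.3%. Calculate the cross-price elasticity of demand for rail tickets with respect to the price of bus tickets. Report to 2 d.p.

1.12

ε = (%ΔQ of rail tickets) / (%ΔP of bus tickets) = (-12.3%) / (-11%) ≈ 1.12.
Positive cross-price elasticity: substitutes.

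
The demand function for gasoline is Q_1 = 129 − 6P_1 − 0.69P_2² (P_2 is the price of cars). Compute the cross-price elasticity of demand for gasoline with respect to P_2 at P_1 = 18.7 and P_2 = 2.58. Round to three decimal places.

At P_1 = 18.7 and P_2 = 2.58: Q_1 = 12.207.
∂Q_1/∂P_2 = -1.38P_2 = -1.38(2.58) = -3.5604.
ε = (∂Q_1/∂P_2)(P_2/Q_1) = -3.5604 × (2.58/12.207) ≈ -0.753.
ε < 0: complements.

-0.753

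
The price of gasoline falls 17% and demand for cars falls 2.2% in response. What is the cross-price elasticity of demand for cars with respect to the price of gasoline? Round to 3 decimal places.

ε = (%ΔQ of cars) / (%ΔP of gasoline) = (-2.2%) / (-17%) ≈ 0.129.
Positive cross-price elasticity: substitutes.

0.129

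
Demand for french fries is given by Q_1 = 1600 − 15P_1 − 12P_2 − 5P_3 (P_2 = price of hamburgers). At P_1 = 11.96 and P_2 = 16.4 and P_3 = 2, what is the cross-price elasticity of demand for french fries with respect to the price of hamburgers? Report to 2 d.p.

At P_1 = 11.96 and P_2 = 16.4 and P_3 = 2: Q_1 = 1213.8.
∂Q_1/∂P_2 = -12.
ε = (∂Q_1/∂P_2)(P_2/Q_1) = -12 × (16.4/1213.8) ≈ -0.16.

-0.16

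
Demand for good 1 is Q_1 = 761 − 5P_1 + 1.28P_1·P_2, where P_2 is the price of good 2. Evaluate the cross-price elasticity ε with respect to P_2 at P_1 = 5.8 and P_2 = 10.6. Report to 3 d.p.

At P_1 = 5.8 and P_2 = 10.6: Q_1 = 810.694.
∂Q_1/∂P_2 = 1.28P_1 = 1.28(5.8) = 7.4240.
ε = (∂Q_1/∂P_2)(P_2/Q_1) = 7.4240 × (10.6/810.694) ≈ 0.097.

0.097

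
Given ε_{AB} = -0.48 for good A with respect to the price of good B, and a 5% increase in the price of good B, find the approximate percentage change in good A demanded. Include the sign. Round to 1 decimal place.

-2.4%

%ΔQ ≈ ε × %ΔP of good B = -0.48 × (5%) = -2.4%.
Demand for good A falls by about 2.4%.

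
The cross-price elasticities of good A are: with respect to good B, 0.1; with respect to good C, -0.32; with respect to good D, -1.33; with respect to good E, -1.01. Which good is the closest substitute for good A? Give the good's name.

good B

Substitutes have ε > 0. Among the positive values, 0.1 (good B) is largest.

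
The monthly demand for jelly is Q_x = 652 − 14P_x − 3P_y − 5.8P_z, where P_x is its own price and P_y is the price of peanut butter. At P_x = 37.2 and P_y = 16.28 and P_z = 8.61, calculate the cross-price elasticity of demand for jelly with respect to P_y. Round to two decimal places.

-1.51

At P_x = 37.2 and P_y = 16.28 and P_z = 8.61: Q_x = 32.422.
∂Q_x/∂P_y = -3.
ε = (∂Q_x/∂P_y)(P_y/Q_x) = -3 × (16.28/32.422) ≈ -1.51.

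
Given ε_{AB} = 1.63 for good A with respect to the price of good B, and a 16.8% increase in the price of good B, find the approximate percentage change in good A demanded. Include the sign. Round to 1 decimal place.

27.4%

%ΔQ ≈ ε × %ΔP of good B = 1.63 × (16.8%) = 27.4%.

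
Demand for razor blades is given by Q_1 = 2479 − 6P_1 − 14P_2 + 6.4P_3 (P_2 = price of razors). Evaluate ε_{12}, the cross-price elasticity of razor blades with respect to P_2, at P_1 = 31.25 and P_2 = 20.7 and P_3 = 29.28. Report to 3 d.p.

-0.132

At P_1 = 31.25 and P_2 = 20.7 and P_3 = 29.28: Q_1 = 2189.092.
∂Q_1/∂P_2 = -14.
ε = (∂Q_1/∂P_2)(P_2/Q_1) = -14 × (20.7/2189.092) ≈ -0.132.
Since ε < 0, razor blades and razors are complements.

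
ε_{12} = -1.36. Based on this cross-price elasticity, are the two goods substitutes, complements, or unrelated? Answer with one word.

ε = -1.36 < 0, so a higher price of good 2 lowers demand for good 1: complements.

complements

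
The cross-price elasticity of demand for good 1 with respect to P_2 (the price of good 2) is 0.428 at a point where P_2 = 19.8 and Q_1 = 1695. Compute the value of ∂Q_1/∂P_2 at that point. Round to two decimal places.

ε = (∂Q_1/∂P_2)·(P_2/Q_1) ⇒ ∂Q_1/∂P_2 = ε·Q_1/P_2 = 0.428 × 1695/19.8 ≈ 36.64.

36.64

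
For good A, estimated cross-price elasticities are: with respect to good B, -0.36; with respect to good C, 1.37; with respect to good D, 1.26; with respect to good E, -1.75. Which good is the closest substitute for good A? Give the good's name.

good C

Substitutes have ε > 0. Among the positive values, 1.37 (good C) is largest.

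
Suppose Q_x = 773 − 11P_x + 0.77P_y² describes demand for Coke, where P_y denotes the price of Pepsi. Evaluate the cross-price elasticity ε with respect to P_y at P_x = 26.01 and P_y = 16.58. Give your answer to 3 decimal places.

At P_x = 26.01 and P_y = 16.58: Q_x = 698.560.
∂Q_x/∂P_y = 1.54P_y = 1.54(16.58) = 25.5332.
ε = (∂Q_x/∂P_y)(P_y/Q_x) = 25.5332 × (16.58/698.560) ≈ 0.606.

0.606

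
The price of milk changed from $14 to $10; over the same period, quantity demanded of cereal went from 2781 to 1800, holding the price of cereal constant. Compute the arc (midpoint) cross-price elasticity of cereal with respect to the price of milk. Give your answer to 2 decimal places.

1.28

ΔQ_A = 1800 − 2781 = -981; ΔP_B = 10 − 14 = -4.
Midpoints: Q̄_A = 2290.5, P̄_B = 12.00.
ε = (ΔQ_A/Q̄_A)/(ΔP_B/P̄_B) = (-981/2290.5)/(-4/12.00) ≈ 1.28.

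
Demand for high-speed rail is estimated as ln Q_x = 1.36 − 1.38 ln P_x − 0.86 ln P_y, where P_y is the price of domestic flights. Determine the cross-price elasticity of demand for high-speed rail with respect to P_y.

-0.86

In a log-linear (constant-elasticity) demand function, the coefficient on ln P_y is the cross-price elasticity.
ε = -0.86. Negative, so high-speed rail and domestic flights are complements.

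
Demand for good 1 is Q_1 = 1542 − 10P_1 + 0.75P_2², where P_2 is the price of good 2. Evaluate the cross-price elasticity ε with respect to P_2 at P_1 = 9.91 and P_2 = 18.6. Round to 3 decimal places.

0.305

At P_1 = 9.91 and P_2 = 18.6: Q_1 = 1702.37.
∂Q_1/∂P_2 = 1.5P_2 = 1.5(18.6) = 27.9000.
ε = (∂Q_1/∂P_2)(P_2/Q_1) = 27.9000 × (18.6/1702.37) ≈ 0.305.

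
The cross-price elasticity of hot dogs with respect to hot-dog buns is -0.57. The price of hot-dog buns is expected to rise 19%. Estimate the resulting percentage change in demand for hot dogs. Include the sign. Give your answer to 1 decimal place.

%ΔQ ≈ ε × %ΔP of hot-dog buns = -0.57 × (19%) = -10.8%.

-10.8%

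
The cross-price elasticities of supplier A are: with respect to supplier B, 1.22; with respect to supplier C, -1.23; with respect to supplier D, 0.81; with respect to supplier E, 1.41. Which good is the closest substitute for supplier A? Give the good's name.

supplier E

Substitutes have ε > 0. Among the positive values, 1.41 (supplier E) is largest.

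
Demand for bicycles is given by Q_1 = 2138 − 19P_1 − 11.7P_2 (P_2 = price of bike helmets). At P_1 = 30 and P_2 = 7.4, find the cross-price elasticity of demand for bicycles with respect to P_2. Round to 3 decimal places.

At P_1 = 30 and P_2 = 7.4: Q_1 = 1481.42.
∂Q_1/∂P_2 = -11.7.
ε = (∂Q_1/∂P_2)(P_2/Q_1) = -11.7 × (7.4/1481.42) ≈ -0.058.

-0.058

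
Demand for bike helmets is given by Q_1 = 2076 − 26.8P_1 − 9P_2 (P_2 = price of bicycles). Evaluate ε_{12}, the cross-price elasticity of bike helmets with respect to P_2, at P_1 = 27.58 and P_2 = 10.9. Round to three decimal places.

-0.079

At P_1 = 27.58 and P_2 = 10.9: Q_1 = 1238.756.
∂Q_1/∂P_2 = -9.
ε = (∂Q_1/∂P_2)(P_2/Q_1) = -9 × (10.9/1238.756) ≈ -0.079.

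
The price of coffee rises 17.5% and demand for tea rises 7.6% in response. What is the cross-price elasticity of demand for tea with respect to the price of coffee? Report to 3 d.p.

0.434

ε = (%ΔQ of tea) / (%ΔP of coffee) = (7.6%) / (17.5%) ≈ 0.434.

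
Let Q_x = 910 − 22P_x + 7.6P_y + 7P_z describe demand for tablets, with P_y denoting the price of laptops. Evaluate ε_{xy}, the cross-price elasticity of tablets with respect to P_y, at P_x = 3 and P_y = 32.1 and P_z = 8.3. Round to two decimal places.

At P_x = 3 and P_y = 32.1 and P_z = 8.3: Q_x = 1146.06.
∂Q_x/∂P_y = 7.6.
ε = (∂Q_x/∂P_y)(P_y/Q_x) = 7.6 × (32.1/1146.06) ≈ 0.21.

0.21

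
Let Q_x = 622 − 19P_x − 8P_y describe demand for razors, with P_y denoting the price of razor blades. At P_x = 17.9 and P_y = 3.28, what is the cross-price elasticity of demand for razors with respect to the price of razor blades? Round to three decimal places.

At P_x = 17.9 and P_y = 3.28: Q_x = 255.66.
∂Q_x/∂P_y = -8.
ε = (∂Q_x/∂P_y)(P_y/Q_x) = -8 × (3.28/255.66) ≈ -0.103.
Since ε < 0, razors and razor blades are complements.

-0.103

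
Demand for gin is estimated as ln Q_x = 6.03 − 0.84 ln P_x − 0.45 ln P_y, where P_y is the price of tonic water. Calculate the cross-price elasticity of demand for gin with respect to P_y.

-0.45

In a log-linear (constant-elasticity) demand function, the coefficient on ln P_y is the cross-price elasticity.
ε = -0.45. Negative, so gin and tonic water are complements.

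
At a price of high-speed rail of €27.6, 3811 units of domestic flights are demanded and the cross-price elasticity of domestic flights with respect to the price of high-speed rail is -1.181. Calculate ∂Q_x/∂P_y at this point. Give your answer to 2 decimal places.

ε = (∂Q_x/∂P_y)·(P_y/Q_x) ⇒ ∂Q_x/∂P_y = ε·Q_x/P_y = -1.181 × 3811/27.6 ≈ -163.07.

-163.07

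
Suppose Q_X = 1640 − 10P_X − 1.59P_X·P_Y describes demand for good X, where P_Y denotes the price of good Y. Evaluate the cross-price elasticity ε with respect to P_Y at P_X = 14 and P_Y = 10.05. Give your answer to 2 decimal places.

-0.18

At P_X = 14 and P_Y = 10.05: Q_X = 1276.287.
∂Q_X/∂P_Y = -1.59P_X = -1.59(14) = -22.2600.
ε = (∂Q_X/∂P_Y)(P_Y/Q_X) = -22.2600 × (10.05/1276.287) ≈ -0.18.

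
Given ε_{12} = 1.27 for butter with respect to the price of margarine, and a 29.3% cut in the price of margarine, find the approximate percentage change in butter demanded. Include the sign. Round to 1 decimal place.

-37.2%

%ΔQ ≈ ε × %ΔP of margarine = 1.27 × (-29.3%) = -37.2%.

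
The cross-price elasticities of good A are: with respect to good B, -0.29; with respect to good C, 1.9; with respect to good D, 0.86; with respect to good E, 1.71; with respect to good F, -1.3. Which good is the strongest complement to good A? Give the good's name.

good F

Complements have ε < 0. The most negative value is -1.3 (good F).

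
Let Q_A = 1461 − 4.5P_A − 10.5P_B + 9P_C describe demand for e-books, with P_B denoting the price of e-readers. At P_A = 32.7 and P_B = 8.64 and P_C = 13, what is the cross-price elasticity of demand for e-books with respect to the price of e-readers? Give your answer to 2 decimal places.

At P_A = 32.7 and P_B = 8.64 and P_C = 13: Q_A = 1340.13.
∂Q_A/∂P_B = -10.5.
ε = (∂Q_A/∂P_B)(P_B/Q_A) = -10.5 × (8.64/1340.13) ≈ -0.07.
Since ε < 0, e-books and e-readers are complements.

-0.07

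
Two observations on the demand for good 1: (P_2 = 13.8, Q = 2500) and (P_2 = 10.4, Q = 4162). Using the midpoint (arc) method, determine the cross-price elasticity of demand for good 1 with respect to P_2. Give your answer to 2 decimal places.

ΔQ_1 = 4162 − 2500 = 1662; ΔP_2 = 10.4 − 13.8 = -3.4.
Midpoints: Q̄_1 = 3331.0, P̄_2 = 12.10.
ε = (ΔQ_1/Q̄_1)/(ΔP_2/P̄_2) = (1662/3331.0)/(-3.4/12.10) ≈ -1.78.

-1.78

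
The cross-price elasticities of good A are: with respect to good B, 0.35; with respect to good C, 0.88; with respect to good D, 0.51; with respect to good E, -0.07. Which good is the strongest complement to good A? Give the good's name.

good E

Complements have ε < 0. The most negative value is -0.07 (good E).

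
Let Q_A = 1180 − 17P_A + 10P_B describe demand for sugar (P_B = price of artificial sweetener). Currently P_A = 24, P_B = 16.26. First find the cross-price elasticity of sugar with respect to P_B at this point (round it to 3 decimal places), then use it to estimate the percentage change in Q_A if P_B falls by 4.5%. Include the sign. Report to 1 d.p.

-0.8%

At P_A = 24, P_B = 16.26: Q_A = 934.6.
∂Q_A/∂P_B = 10.
ε = (∂Q_A/∂P_B)(P_B/Q_A) = 10.0000 × 16.26/934.6 ≈ 0.174.
%ΔQ_A ≈ ε × %ΔP_B = 0.174 × (-4.5%) = -0.8%.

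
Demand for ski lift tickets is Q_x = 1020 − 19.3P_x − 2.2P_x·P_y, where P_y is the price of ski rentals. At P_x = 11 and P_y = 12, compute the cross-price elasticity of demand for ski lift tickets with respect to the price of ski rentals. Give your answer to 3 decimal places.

At P_x = 11 and P_y = 12: Q_x = 517.3.
∂Q_x/∂P_y = -2.2P_x = -2.2(11) = -24.2000.
ε = (∂Q_x/∂P_y)(P_y/Q_x) = -24.2000 × (12/517.3) ≈ -0.561.
ε < 0: complements.

-0.561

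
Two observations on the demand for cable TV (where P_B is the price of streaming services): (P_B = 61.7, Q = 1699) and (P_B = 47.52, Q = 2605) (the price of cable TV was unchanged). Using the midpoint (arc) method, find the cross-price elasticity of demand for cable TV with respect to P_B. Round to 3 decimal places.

-1.621

ΔQ_A = 2605 − 1699 = 906; ΔP_B = 47.52 − 61.7 = -14.18.
Midpoints: Q̄_A = 2152.0, P̄_B = 54.61.
ε = (ΔQ_A/Q̄_A)/(ΔP_B/P̄_B) = (906/2152.0)/(-14.18/54.61) ≈ -1.621.
ε < 0: cable TV and streaming services are complements.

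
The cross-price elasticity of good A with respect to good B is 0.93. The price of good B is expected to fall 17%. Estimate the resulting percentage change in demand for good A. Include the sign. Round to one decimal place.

-15.8%

%ΔQ ≈ ε × %ΔP of good B = 0.93 × (-17%) = -15.8%.
Demand for good A falls by about 15.8%.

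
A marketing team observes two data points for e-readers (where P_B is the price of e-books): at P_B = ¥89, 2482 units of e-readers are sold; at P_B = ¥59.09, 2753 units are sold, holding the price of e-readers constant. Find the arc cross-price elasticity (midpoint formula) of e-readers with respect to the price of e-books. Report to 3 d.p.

-0.256

ΔQ_A = 2753 − 2482 = 271; ΔP_B = 59.09 − 89 = -29.91.
Midpoints: Q̄_A = 2617.5, P̄_B = 74.05.
ε = (ΔQ_A/Q̄_A)/(ΔP_B/P̄_B) = (271/2617.5)/(-29.91/74.05) ≈ -0.256.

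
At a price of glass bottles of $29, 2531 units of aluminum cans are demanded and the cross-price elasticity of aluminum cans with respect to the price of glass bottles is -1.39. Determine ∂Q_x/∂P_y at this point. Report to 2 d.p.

ε = (∂Q_x/∂P_y)·(P_y/Q_x) ⇒ ∂Q_x/∂P_y = ε·Q_x/P_y = -1.39 × 2531/29 ≈ -121.31.

-121.31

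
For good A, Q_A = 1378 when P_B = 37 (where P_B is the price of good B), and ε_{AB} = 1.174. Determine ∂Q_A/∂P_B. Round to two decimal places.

ε = (∂Q_A/∂P_B)·(P_B/Q_A) ⇒ ∂Q_A/∂P_B = ε·Q_A/P_B = 1.174 × 1378/37 ≈ 43.72.

43.72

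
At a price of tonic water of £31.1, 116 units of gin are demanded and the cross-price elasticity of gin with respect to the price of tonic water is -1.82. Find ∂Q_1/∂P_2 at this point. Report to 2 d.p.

-6.79

ε = (∂Q_1/∂P_2)·(P_2/Q_1) ⇒ ∂Q_1/∂P_2 = ε·Q_1/P_2 = -1.82 × 116/31.1 ≈ -6.79.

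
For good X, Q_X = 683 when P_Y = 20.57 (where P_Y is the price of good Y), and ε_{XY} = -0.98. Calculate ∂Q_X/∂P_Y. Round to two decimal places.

-32.54

ε = (∂Q_X/∂P_Y)·(P_Y/Q_X) ⇒ ∂Q_X/∂P_Y = ε·Q_X/P_Y = -0.98 × 683/20.57 ≈ -32.54.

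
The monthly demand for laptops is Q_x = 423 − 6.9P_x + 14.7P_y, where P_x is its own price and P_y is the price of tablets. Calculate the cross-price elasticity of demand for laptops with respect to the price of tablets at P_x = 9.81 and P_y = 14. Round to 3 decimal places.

At P_x = 9.81 and P_y = 14: Q_x = 561.111.
∂Q_x/∂P_y = 14.7.
ε = (∂Q_x/∂P_y)(P_y/Q_x) = 14.7 × (14/561.111) ≈ 0.367.

0.367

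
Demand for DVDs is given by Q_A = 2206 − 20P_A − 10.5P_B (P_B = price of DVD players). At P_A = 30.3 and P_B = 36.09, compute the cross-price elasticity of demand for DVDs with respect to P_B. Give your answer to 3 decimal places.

At P_A = 30.3 and P_B = 36.09: Q_A = 1221.055.
∂Q_A/∂P_B = -10.5.
ε = (∂Q_A/∂P_B)(P_B/Q_A) = -10.5 × (36.09/1221.055) ≈ -0.310.
Since ε < 0, DVDs and DVD players are complements.

-0.310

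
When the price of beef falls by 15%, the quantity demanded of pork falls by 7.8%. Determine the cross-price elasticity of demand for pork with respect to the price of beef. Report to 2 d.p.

ε = (%ΔQ of pork) / (%ΔP of beef) = (-7.8%) / (-15%) ≈ 0.52.
Positive cross-price elasticity: substitutes.

0.52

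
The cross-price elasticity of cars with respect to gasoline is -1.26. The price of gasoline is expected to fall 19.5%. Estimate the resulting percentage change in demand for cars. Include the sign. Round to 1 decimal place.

24.6%

%ΔQ ≈ ε × %ΔP of gasoline = -1.26 × (-19.5%) = 24.6%.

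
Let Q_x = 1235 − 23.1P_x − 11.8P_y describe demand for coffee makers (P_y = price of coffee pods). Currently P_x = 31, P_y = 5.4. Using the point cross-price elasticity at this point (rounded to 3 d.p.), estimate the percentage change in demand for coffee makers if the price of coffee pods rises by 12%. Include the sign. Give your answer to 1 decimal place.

At P_x = 31, P_y = 5.4: Q_x = 455.18.
∂Q_x/∂P_y = -11.8.
ε = (∂Q_x/∂P_y)(P_y/Q_x) = -11.8000 × 5.4/455.18 ≈ -0.140.
%ΔQ_x ≈ ε × %ΔP_y = -0.140 × (12%) = -1.7%.

-1.7%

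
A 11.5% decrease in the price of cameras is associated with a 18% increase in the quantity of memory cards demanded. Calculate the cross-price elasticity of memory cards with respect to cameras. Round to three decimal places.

ε = (%ΔQ of memory cards) / (%ΔP of cameras) = (18%) / (-11.5%) ≈ -1.565.

-1.565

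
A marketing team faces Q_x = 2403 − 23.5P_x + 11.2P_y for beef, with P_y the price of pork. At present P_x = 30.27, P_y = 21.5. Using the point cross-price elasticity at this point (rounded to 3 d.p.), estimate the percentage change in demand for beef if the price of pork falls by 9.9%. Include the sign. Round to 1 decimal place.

At P_x = 30.27, P_y = 21.5: Q_x = 1932.455.
∂Q_x/∂P_y = 11.2.
ε = (∂Q_x/∂P_y)(P_y/Q_x) = 11.2000 × 21.5/1932.455 ≈ 0.125.
%ΔQ_x ≈ ε × %ΔP_y = 0.125 × (-9.9%) = -1.2%.

-1.2%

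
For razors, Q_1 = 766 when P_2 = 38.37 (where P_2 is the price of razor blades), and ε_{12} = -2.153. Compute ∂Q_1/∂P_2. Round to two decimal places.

-42.98

ε = (∂Q_1/∂P_2)·(P_2/Q_1) ⇒ ∂Q_1/∂P_2 = ε·Q_1/P_2 = -2.153 × 766/38.37 ≈ -42.98.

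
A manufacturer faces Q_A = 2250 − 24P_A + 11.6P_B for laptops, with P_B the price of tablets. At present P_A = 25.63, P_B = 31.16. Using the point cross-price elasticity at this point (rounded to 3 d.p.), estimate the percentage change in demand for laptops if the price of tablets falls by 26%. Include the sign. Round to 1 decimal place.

-4.7%

At P_A = 25.63, P_B = 31.16: Q_A = 1996.336.
∂Q_A/∂P_B = 11.6.
ε = (∂Q_A/∂P_B)(P_B/Q_A) = 11.6000 × 31.16/1996.336 ≈ 0.181.
%ΔQ_A ≈ ε × %ΔP_B = 0.181 × (-26%) = -4.7%.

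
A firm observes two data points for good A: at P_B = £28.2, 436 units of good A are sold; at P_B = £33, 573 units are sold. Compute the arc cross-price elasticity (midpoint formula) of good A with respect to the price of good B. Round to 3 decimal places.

1.731

ΔQ_A = 573 − 436 = 137; ΔP_B = 33 − 28.2 = 4.8.
Midpoints: Q̄_A = 504.5, P̄_B = 30.60.
ε = (ΔQ_A/Q̄_A)/(ΔP_B/P̄_B) = (137/504.5)/(4.8/30.60) ≈ 1.731.
ε > 0: good A and good B are substitutes.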